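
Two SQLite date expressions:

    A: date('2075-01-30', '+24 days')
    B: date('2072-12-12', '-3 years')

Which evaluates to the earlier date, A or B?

B

A = 2075-02-23.
B = 2069-12-12.
B is earlier.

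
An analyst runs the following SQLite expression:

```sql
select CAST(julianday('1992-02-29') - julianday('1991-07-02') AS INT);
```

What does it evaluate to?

242

29 days remain in July 1991 after the 2nd (31 − 2).
Full months from August 1991 through January 1992 contribute their day counts.
Then 29 days into February 1992.
Total: 29 + 31 + 30 + 31 + 30 + 31 + 31 + 29 = 242.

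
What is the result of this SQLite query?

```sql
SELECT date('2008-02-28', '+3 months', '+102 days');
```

2008-09-07

Adding +3 months to 2008-02-28 gives 2008-05-28.
Applying '+102 days' to 2008-05-28: counting 102 days forward gives 2008-09-07.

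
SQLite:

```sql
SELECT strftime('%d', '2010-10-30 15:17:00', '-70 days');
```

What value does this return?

First apply '-70 days': 2010-10-30 15:17:00 → 2010-08-21 15:17:00.
`%d` extracts the 2-digit day of month: 21.

21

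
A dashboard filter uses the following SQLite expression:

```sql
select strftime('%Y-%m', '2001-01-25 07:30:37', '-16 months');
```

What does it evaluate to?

1999-09

First apply '-16 months': 2001-01-25 07:30:37 → 1999-09-25 07:30:37.
`%Y-%m` extracts the year-month: 1999-09.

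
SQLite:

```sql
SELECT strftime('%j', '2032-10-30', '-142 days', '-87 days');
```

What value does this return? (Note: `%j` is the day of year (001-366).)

075

First apply '-142 days', '-87 days': 2032-10-30 → 2032-03-15.
Day-of-year for 2032-03-15: days since 2032-01-01 inclusive = 75, zero-padded to 075.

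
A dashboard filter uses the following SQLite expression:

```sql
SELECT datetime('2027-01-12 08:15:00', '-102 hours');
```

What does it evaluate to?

2027-01-08 02:15:00

-102 hours from 2027-01-12 08:15:00 is 2027-01-08 02:15:00 (crosses midnight).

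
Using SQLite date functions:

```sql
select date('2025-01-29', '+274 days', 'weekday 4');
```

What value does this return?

2025-10-30

Applying '+274 days' to 2025-01-29: counting 274 days forward gives 2025-10-30.
`weekday 4` advances to the next Thursday; 2025-10-30 is already a Thursday, so it stays at 2025-10-30.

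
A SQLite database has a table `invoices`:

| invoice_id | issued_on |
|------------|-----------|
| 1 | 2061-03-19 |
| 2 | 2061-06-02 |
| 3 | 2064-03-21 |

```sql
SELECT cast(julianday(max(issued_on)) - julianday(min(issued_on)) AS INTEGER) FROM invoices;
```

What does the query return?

1098

MIN = 2061-03-19, MAX = 2064-03-21.
12 days remain in March 2061 after the 19th (31 − 19).
Full months from April 2061 through February 2064 contribute their day counts.
Then 21 days into March 2064.
Total: 12 + 30 + 31 + 30 + 31 + 31 + 30 + 31 + 30 + 31 + 31 + 28 + 31 + 30 + 31 + 30 + 31 + 31 + 30 + 31 + 30 + 31 + 31 + 28 + 31 + 30 + 31 + 30 + 31 + 31 + 30 + 31 + 30 + 31 + 31 + 29 + 21 = 1098.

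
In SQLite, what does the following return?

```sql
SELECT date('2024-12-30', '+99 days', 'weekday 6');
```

Applying '+99 days' to 2024-12-30: counting 99 days forward gives 2025-04-08.
`weekday 6` advances to the next Saturday; 2025-04-08 is a Tuesday, so it moves forward to 2025-04-12.

2025-04-12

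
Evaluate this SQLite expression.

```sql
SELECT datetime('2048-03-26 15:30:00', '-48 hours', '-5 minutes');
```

2048-03-24 15:25:00

-48 hours from 2048-03-26 15:30:00 is 2048-03-24 15:30:00 (crosses midnight).
-5 minutes from 2048-03-24 15:30:00 is 2048-03-24 15:25:00.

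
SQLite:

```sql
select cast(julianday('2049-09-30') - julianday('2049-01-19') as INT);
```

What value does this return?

12 days remain in January 2049 after the 19th (31 − 19).
Full months from February 2049 through August 2049 contribute their day counts.
Then 30 days into September 2049.
Total: 12 + 28 + 31 + 30 + 31 + 30 + 31 + 31 + 30 = 254.

254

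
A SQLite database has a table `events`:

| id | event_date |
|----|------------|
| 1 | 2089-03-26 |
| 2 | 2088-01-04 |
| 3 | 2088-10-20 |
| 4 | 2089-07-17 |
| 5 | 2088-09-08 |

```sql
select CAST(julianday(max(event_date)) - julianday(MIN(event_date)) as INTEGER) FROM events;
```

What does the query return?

MIN = 2088-01-04, MAX = 2089-07-17.
27 days remain in January 2088 after the 4th (31 − 4).
Full months from February 2088 through June 2089 contribute their day counts.
Then 17 days into July 2089.
Total: 27 + 29 + 31 + 30 + 31 + 30 + 31 + 31 + 30 + 31 + 30 + 31 + 31 + 28 + 31 + 30 + 31 + 30 + 17 = 560.

560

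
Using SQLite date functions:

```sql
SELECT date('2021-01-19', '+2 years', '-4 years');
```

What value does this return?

2019-01-19

Adding +2 years to 2021-01-19 gives 2023-01-19.
Adding -4 years to 2023-01-19 gives 2019-01-19.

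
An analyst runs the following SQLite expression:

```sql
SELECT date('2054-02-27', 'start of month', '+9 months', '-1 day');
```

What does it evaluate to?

`start of month` rewinds 2054-02-27 to 2054-02-01.
Adding +9 months to 2054-02-01 gives 2054-11-01.
Going back 1 day from 2054-11-01 reaches 2054-10-31 (last day of October, 31 days).

2054-10-31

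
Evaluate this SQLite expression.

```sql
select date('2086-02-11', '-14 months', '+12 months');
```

2085-12-11

Adding -14 months to 2086-02-11 gives 2084-12-11.
Adding +12 months to 2084-12-11 gives 2085-12-11.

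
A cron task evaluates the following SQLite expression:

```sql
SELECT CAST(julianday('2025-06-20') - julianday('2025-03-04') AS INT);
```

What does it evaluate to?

27 days remain in March 2025 after the 4th (31 − 4).
April 2025: 30 days.
May 2025: 31 days.
Then 20 days into June 2025.
Total: 27 + 30 + 31 + 20 = 108.

108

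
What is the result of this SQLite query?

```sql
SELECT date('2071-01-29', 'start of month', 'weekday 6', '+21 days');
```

2071-01-24

`start of month` rewinds 2071-01-29 to 2071-01-01.
`weekday 6` advances to the next Saturday; 2071-01-01 is a Thursday, so it moves forward to 2071-01-03.
Advancing 21 more days within January lands on 2071-01-24.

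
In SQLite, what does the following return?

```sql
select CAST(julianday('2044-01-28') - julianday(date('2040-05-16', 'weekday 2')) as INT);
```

`weekday 2` advances to the next Tuesday; 2040-05-16 is a Wednesday, so it moves forward to 2040-05-22.
9 days remain in May 2040 after the 22nd (31 − 22).
Full months from June 2040 through December 2043 contribute their day counts.
Then 28 days into January 2044.
Total: 9 + 30 + 31 + 31 + 30 + 31 + 30 + 31 + 31 + 28 + 31 + 30 + 31 + 30 + 31 + 31 + 30 + 31 + 30 + 31 + 31 + 28 + 31 + 30 + 31 + 30 + 31 + 31 + 30 + 31 + 30 + 31 + 31 + 28 + 31 + 30 + 31 + 30 + 31 + 31 + 30 + 31 + 30 + 31 + 28 = 1346.

1346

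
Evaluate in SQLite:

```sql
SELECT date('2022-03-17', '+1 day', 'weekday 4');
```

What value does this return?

Advancing 1 more day within March lands on 2022-03-18.
`weekday 4` advances to the next Thursday; 2022-03-18 is a Friday, so it moves forward to 2022-03-24.

2022-03-24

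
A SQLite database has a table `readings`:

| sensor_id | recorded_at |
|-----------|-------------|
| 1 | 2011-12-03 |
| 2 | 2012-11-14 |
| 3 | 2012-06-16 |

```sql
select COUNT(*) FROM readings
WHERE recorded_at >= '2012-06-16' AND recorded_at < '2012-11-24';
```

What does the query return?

2

Rows in [2012-06-16, 2012-11-24): 2012-11-14, 2012-06-16 → 2 rows.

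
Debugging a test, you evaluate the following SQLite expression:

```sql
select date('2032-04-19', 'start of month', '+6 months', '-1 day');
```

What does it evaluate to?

2032-09-30

`start of month` rewinds 2032-04-19 to 2032-04-01.
Adding +6 months to 2032-04-01 gives 2032-10-01.
Going back 1 day from 2032-10-01 reaches 2032-09-30 (last day of September, 30 days).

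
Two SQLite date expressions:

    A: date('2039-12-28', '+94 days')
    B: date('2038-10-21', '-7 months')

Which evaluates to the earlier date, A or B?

A = 2040-03-31.
B = 2038-03-21.
B is earlier.

B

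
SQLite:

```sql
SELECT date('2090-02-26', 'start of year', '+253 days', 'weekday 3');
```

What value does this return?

`start of year` rewinds 2090-02-26 to 2090-01-01.
Applying '+253 days' to 2090-01-01: counting 253 days forward gives 2090-09-11.
`weekday 3` advances to the next Wednesday; 2090-09-11 is a Monday, so it moves forward to 2090-09-13.

2090-09-13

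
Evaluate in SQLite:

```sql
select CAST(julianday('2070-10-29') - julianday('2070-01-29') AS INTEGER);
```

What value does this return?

273

2 days remain in January 2070 after the 29th (31 − 29).
Full months from February 2070 through September 2070 contribute their day counts.
Then 29 days into October 2070.
Total: 2 + 28 + 31 + 30 + 31 + 30 + 31 + 31 + 30 + 29 = 273.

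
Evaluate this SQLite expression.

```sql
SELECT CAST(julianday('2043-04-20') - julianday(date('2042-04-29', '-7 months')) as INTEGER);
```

Adding -7 months to 2042-04-29 gives 2041-09-29.
1 day remains in September 2041 after the 29th (30 − 29).
Full months from October 2041 through March 2043 contribute their day counts.
Then 20 days into April 2043.
Total: 1 + 31 + 30 + 31 + 31 + 28 + 31 + 30 + 31 + 30 + 31 + 31 + 30 + 31 + 30 + 31 + 31 + 28 + 31 + 20 = 568.

568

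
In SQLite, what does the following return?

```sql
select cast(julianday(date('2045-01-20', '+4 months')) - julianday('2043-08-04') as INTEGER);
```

Adding +4 months to 2045-01-20 gives 2045-05-20.
27 days remain in August 2043 after the 4th (31 − 4).
Full months from September 2043 through April 2045 contribute their day counts.
Then 20 days into May 2045.
Total: 27 + 30 + 31 + 30 + 31 + 31 + 29 + 31 + 30 + 31 + 30 + 31 + 31 + 30 + 31 + 30 + 31 + 31 + 28 + 31 + 30 + 20 = 655.

655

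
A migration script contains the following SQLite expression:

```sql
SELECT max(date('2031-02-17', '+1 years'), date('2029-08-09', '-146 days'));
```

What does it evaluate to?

date('2031-02-17', '+1 years') → 2032-02-17.
date('2029-08-09', '-146 days') → 2029-03-16.
Later of the two is 2032-02-17.

2032-02-17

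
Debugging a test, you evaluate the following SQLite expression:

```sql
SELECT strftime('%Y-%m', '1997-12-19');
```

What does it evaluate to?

1997-12

`%Y-%m` extracts the year-month: 1997-12.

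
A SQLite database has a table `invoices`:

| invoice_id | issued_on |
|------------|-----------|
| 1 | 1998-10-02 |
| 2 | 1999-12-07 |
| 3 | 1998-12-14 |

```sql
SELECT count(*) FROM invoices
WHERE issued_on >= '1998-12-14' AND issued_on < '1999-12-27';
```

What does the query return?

Rows in [1998-12-14, 1999-12-27): 1999-12-07, 1998-12-14 → 2 rows.

2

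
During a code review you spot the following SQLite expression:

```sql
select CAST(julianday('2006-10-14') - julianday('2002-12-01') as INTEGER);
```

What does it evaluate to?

30 days remain in December 2002 after the 1st (31 − 1).
Full months from January 2003 through September 2006 contribute their day counts.
Then 14 days into October 2006.
Total: 30 + 31 + 28 + 31 + 30 + 31 + 30 + 31 + 31 + 30 + 31 + 30 + 31 + 31 + 29 + 31 + 30 + 31 + 30 + 31 + 31 + 30 + 31 + 30 + 31 + 31 + 28 + 31 + 30 + 31 + 30 + 31 + 31 + 30 + 31 + 30 + 31 + 31 + 28 + 31 + 30 + 31 + 30 + 31 + 31 + 30 + 14 = 1413.

1413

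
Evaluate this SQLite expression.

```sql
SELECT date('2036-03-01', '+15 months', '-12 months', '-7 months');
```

2035-11-01

Adding +15 months to 2036-03-01 gives 2037-06-01.
Adding -12 months to 2037-06-01 gives 2036-06-01.
Adding -7 months to 2036-06-01 gives 2035-11-01.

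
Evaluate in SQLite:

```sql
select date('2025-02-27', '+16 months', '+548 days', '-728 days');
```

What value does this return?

2025-12-29

Adding +16 months to 2025-02-27 gives 2026-06-27.
Applying '+548 days' to 2026-06-27: counting 548 days forward gives 2027-12-27.
Applying '-728 days' to 2027-12-27: counting 728 days back gives 2025-12-29.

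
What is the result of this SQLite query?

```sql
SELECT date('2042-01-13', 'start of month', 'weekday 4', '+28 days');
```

`start of month` rewinds 2042-01-13 to 2042-01-01.
`weekday 4` advances to the next Thursday; 2042-01-01 is a Wednesday, so it moves forward to 2042-01-02.
Advancing 28 more days within January lands on 2042-01-30.

2042-01-30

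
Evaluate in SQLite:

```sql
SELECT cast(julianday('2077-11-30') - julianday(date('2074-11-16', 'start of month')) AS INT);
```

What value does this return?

`start of month` rewinds 2074-11-16 to 2074-11-01.
29 days remain in November 2074 after the 1st (30 − 1).
Full months from December 2074 through October 2077 contribute their day counts.
Then 30 days into November 2077.
Total: 29 + 31 + 31 + 28 + 31 + 30 + 31 + 30 + 31 + 31 + 30 + 31 + 30 + 31 + 31 + 29 + 31 + 30 + 31 + 30 + 31 + 31 + 30 + 31 + 30 + 31 + 31 + 28 + 31 + 30 + 31 + 30 + 31 + 31 + 30 + 31 + 30 = 1125.

1125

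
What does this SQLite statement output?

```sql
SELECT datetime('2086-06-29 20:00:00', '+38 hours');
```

2086-07-01 10:00:00

+38 hours from 2086-06-29 20:00:00 is 2086-07-01 10:00:00 (crosses midnight).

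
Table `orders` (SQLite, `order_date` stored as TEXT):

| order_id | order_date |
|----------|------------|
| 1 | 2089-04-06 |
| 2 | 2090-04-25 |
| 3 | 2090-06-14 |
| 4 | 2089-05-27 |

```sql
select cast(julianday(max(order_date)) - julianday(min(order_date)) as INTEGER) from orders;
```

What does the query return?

434

MIN = 2089-04-06, MAX = 2090-06-14.
24 days remain in April 2089 after the 6th (30 − 6).
Full months from May 2089 through May 2090 contribute their day counts.
Then 14 days into June 2090.
Total: 24 + 31 + 30 + 31 + 31 + 30 + 31 + 30 + 31 + 31 + 28 + 31 + 30 + 31 + 14 = 434.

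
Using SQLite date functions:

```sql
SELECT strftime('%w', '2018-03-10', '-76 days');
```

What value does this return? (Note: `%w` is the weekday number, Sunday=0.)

0

First apply '-76 days': 2018-03-10 → 2017-12-24.
2017-12-24 is a Sunday; with Sunday=0 that is 0.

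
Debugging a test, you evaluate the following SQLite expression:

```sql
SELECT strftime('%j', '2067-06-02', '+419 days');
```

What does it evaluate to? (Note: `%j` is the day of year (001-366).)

First apply '+419 days': 2067-06-02 → 2068-07-25.
Day-of-year for 2068-07-25: days since 2068-01-01 inclusive = 207, zero-padded to 207.

207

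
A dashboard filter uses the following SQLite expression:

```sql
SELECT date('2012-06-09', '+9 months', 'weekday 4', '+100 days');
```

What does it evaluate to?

Adding +9 months to 2012-06-09 gives 2013-03-09.
`weekday 4` advances to the next Thursday; 2013-03-09 is a Saturday, so it moves forward to 2013-03-14.
Applying '+100 days' to 2013-03-14: counting 100 days forward gives 2013-06-22.

2013-06-22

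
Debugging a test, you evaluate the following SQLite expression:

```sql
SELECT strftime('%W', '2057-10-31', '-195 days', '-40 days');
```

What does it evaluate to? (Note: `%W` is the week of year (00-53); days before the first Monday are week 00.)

First apply '-195 days', '-40 days': 2057-10-31 → 2057-03-10.
2057-03-10 is a Saturday. SQLite's %W counts Mondays since the year started; the result is 10.

10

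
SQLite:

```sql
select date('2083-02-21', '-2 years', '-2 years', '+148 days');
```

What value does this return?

Adding -2 years to 2083-02-21 gives 2081-02-21.
Adding -2 years to 2081-02-21 gives 2079-02-21.
Applying '+148 days' to 2079-02-21: counting 148 days forward gives 2079-07-19.

2079-07-19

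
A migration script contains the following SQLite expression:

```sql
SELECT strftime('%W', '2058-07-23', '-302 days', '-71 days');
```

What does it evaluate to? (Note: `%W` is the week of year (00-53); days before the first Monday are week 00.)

First apply '-302 days', '-71 days': 2058-07-23 → 2057-07-15.
2057-07-15 is a Sunday. SQLite's %W counts Mondays since the year started; the result is 28.

28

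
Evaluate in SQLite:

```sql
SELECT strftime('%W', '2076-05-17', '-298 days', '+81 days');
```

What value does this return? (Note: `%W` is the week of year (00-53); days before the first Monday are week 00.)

40

First apply '-298 days', '+81 days': 2076-05-17 → 2075-10-13.
2075-10-13 is a Sunday. SQLite's %W counts Mondays since the year started; the result is 40.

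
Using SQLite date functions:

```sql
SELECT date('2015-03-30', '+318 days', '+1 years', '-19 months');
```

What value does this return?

2015-07-11

Applying '+318 days' to 2015-03-30: counting 318 days forward gives 2016-02-11.
Adding +1 year to 2016-02-11 gives 2017-02-11.
Adding -19 months to 2017-02-11 gives 2015-07-11.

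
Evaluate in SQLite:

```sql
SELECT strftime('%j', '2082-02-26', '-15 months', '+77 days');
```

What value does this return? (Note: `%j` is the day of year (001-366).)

First apply '-15 months', '+77 days': 2082-02-26 → 2081-02-11.
Day-of-year for 2081-02-11: days since 2081-01-01 inclusive = 42, zero-padded to 042.

042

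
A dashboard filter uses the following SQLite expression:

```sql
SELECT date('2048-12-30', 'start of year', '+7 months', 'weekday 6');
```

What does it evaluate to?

`start of year` rewinds 2048-12-30 to 2048-01-01.
Adding +7 months to 2048-01-01 gives 2048-08-01.
`weekday 6` advances to the next Saturday; 2048-08-01 is already a Saturday, so it stays at 2048-08-01.

2048-08-01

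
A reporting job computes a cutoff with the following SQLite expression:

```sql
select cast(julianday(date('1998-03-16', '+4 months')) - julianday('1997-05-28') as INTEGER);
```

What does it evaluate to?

414

Adding +4 months to 1998-03-16 gives 1998-07-16.
3 days remain in May 1997 after the 28th (31 − 28).
Full months from June 1997 through June 1998 contribute their day counts.
Then 16 days into July 1998.
Total: 3 + 30 + 31 + 31 + 30 + 31 + 30 + 31 + 31 + 28 + 31 + 30 + 31 + 30 + 16 = 414.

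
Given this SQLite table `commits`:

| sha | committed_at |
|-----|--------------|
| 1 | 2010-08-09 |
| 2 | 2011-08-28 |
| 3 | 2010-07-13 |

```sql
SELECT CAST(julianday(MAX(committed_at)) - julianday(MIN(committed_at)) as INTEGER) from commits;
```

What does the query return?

411

MIN = 2010-07-13, MAX = 2011-08-28.
18 days remain in July 2010 after the 13th (31 − 13).
Full months from August 2010 through July 2011 contribute their day counts.
Then 28 days into August 2011.
Total: 18 + 31 + 30 + 31 + 30 + 31 + 31 + 28 + 31 + 30 + 31 + 30 + 31 + 28 = 411.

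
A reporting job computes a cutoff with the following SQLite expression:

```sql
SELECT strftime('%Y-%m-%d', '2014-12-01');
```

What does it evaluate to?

2014-12-01

`%Y-%m-%d` extracts the ISO date: 2014-12-01.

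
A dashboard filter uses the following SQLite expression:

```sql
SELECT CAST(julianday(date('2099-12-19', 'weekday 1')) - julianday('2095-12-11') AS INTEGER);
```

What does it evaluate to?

`weekday 1` advances to the next Monday; 2099-12-19 is a Saturday, so it moves forward to 2099-12-21.
20 days remain in December 2095 after the 11th (31 − 11).
Full months from January 2096 through November 2099 contribute their day counts.
Then 21 days into December 2099.
Total: 20 + 31 + 29 + 31 + 30 + 31 + 30 + 31 + 31 + 30 + 31 + 30 + 31 + 31 + 28 + 31 + 30 + 31 + 30 + 31 + 31 + 30 + 31 + 30 + 31 + 31 + 28 + 31 + 30 + 31 + 30 + 31 + 31 + 30 + 31 + 30 + 31 + 31 + 28 + 31 + 30 + 31 + 30 + 31 + 31 + 30 + 31 + 30 + 21 = 1471.

1471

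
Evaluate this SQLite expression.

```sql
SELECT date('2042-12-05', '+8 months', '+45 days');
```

2043-09-19

Adding +8 months to 2042-12-05 gives 2043-08-05.
Applying '+45 days' to 2043-08-05: counting 45 days forward gives 2043-09-19.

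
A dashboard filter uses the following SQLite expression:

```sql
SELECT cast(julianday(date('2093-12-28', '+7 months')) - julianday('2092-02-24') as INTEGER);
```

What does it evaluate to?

Adding +7 months to 2093-12-28 gives 2094-07-28.
5 days remain in February 2092 after the 24th (29 − 24).
Full months from March 2092 through June 2094 contribute their day counts.
Then 28 days into July 2094.
Total: 5 + 31 + 30 + 31 + 30 + 31 + 31 + 30 + 31 + 30 + 31 + 31 + 28 + 31 + 30 + 31 + 30 + 31 + 31 + 30 + 31 + 30 + 31 + 31 + 28 + 31 + 30 + 31 + 30 + 28 = 885.

885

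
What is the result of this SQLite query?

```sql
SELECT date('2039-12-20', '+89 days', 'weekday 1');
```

Applying '+89 days' to 2039-12-20: counting 89 days forward gives 2040-03-18.
`weekday 1` advances to the next Monday; 2040-03-18 is a Sunday, so it moves forward to 2040-03-19.

2040-03-19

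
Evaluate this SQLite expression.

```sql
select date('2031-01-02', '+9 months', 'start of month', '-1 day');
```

2031-09-30

Adding +9 months to 2031-01-02 gives 2031-10-02.
`start of month` rewinds 2031-10-02 to 2031-10-01.
Going back 1 day from 2031-10-01 reaches 2031-09-30 (last day of September, 30 days).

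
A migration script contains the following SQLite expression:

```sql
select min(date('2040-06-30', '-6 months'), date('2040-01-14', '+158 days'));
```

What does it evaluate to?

date('2040-06-30', '-6 months') → 2039-12-30.
date('2040-01-14', '+158 days') → 2040-06-20.
Earlier of the two is 2039-12-30.

2039-12-30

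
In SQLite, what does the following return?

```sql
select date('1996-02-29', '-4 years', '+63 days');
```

Adding -4 years to 1996-02-29 gives 1992-02-29.
Applying '+63 days' to 1992-02-29: counting 63 days forward gives 1992-05-02.

1992-05-02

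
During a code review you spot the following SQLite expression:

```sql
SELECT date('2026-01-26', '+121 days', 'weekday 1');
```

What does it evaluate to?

2026-06-01

Applying '+121 days' to 2026-01-26: counting 121 days forward gives 2026-05-27.
`weekday 1` advances to the next Monday; 2026-05-27 is a Wednesday, so it moves forward to 2026-06-01.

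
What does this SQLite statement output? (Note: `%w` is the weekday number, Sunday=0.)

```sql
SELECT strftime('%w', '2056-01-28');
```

5

2056-01-28 is a Friday; with Sunday=0 that is 5.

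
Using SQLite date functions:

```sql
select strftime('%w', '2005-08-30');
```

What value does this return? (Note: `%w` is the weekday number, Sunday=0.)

2005-08-30 is a Tuesday; with Sunday=0 that is 2.

2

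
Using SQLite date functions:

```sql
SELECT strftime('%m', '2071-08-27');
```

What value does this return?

08

`%m` extracts the 2-digit month (01-12): 08.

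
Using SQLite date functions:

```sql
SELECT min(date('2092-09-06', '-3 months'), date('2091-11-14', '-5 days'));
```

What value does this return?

date('2092-09-06', '-3 months') → 2092-06-06.
date('2091-11-14', '-5 days') → 2091-11-09.
Earlier of the two is 2091-11-09.

2091-11-09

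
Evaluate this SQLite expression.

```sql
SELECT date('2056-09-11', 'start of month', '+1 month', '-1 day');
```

2056-09-30

`start of month` rewinds 2056-09-11 to 2056-09-01.
Adding +1 month to 2056-09-01 gives 2056-10-01.
Going back 1 day from 2056-10-01 reaches 2056-09-30 (last day of September, 30 days).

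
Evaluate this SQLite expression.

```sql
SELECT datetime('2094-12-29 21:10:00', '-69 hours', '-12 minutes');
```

2094-12-26 23:58:00

-69 hours from 2094-12-29 21:10:00 is 2094-12-27 00:10:00 (crosses midnight).
-12 minutes from 2094-12-27 00:10:00 is 2094-12-26 23:58:00.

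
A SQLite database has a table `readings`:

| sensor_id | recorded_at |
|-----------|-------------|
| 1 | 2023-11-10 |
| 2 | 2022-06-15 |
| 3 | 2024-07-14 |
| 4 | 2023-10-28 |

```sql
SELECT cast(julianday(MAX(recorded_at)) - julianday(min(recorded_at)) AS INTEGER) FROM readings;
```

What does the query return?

760

MIN = 2022-06-15, MAX = 2024-07-14.
15 days remain in June 2022 after the 15th (30 − 15).
Full months from July 2022 through June 2024 contribute their day counts.
Then 14 days into July 2024.
Total: 15 + 31 + 31 + 30 + 31 + 30 + 31 + 31 + 28 + 31 + 30 + 31 + 30 + 31 + 31 + 30 + 31 + 30 + 31 + 31 + 29 + 31 + 30 + 31 + 30 + 14 = 760.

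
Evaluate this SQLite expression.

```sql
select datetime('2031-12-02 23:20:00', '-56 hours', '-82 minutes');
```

-56 hours from 2031-12-02 23:20:00 is 2031-11-30 15:20:00 (crosses midnight).
82 minutes = 1h 22m; -82 minutes from 2031-11-30 15:20:00 is 2031-11-30 13:58:00.

2031-11-30 13:58:00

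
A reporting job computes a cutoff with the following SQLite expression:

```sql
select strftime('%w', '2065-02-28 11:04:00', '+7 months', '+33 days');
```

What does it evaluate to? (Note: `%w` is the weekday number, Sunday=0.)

First apply '+7 months', '+33 days': 2065-02-28 11:04:00 → 2065-10-31 11:04:00.
2065-10-31 is a Saturday; with Sunday=0 that is 6.

6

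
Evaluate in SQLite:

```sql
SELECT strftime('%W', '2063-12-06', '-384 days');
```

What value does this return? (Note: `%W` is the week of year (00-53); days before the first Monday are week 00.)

46

First apply '-384 days': 2063-12-06 → 2062-11-17.
2062-11-17 is a Friday. SQLite's %W counts Mondays since the year started; the result is 46.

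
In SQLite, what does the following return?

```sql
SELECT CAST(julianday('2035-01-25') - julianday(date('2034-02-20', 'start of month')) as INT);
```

358

`start of month` rewinds 2034-02-20 to 2034-02-01.
27 days remain in February 2034 after the 1st (28 − 1).
Full months from March 2034 through December 2034 contribute their day counts.
Then 25 days into January 2035.
Total: 27 + 31 + 30 + 31 + 30 + 31 + 31 + 30 + 31 + 30 + 31 + 25 = 358.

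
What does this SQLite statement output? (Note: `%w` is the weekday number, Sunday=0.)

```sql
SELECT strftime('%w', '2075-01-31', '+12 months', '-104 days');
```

6

First apply '+12 months', '-104 days': 2075-01-31 → 2075-10-19.
2075-10-19 is a Saturday; with Sunday=0 that is 6.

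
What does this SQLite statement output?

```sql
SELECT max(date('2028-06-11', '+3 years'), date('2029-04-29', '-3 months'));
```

2031-06-11

date('2028-06-11', '+3 years') → 2031-06-11.
date('2029-04-29', '-3 months') → 2029-01-29.
Later of the two is 2031-06-11.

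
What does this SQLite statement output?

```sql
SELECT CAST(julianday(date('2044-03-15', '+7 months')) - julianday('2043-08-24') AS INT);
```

Adding +7 months to 2044-03-15 gives 2044-10-15.
7 days remain in August 2043 after the 24th (31 − 24).
Full months from September 2043 through September 2044 contribute their day counts.
Then 15 days into October 2044.
Total: 7 + 30 + 31 + 30 + 31 + 31 + 29 + 31 + 30 + 31 + 30 + 31 + 31 + 30 + 15 = 418.

418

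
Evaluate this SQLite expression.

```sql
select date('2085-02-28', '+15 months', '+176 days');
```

2086-11-20

Adding +15 months to 2085-02-28 gives 2086-05-28.
Applying '+176 days' to 2086-05-28: counting 176 days forward gives 2086-11-20.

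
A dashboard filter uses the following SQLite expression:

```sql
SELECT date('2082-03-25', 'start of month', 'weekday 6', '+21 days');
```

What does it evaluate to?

2082-03-28

`start of month` rewinds 2082-03-25 to 2082-03-01.
`weekday 6` advances to the next Saturday; 2082-03-01 is a Sunday, so it moves forward to 2082-03-07.
Advancing 21 more days within March lands on 2082-03-28.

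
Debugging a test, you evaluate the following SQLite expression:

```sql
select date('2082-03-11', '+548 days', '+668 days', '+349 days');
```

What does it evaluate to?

2086-06-23

Applying '+548 days' to 2082-03-11: counting 548 days forward gives 2083-09-10.
Applying '+668 days' to 2083-09-10: counting 668 days forward gives 2085-07-09.
Applying '+349 days' to 2085-07-09: counting 349 days forward gives 2086-06-23.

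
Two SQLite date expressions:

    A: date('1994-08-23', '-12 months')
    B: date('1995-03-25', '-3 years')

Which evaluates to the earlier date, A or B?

A = 1993-08-23.
B = 1992-03-25.
B is earlier.

B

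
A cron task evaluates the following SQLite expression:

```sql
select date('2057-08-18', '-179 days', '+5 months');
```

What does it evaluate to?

Applying '-179 days' to 2057-08-18: counting 179 days back gives 2057-02-20.
Adding +5 months to 2057-02-20 gives 2057-07-20.

2057-07-20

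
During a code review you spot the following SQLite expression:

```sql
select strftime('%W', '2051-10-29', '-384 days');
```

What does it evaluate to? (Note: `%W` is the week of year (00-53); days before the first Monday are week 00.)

First apply '-384 days': 2051-10-29 → 2050-10-10.
2050-10-10 is a Monday. SQLite's %W counts Mondays since the year started; the result is 41.

41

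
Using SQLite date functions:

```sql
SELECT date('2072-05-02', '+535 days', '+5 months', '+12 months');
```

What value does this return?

2075-03-19

Applying '+535 days' to 2072-05-02: counting 535 days forward gives 2073-10-19.
Adding +5 months to 2073-10-19 gives 2074-03-19.
Adding +12 months to 2074-03-19 gives 2075-03-19.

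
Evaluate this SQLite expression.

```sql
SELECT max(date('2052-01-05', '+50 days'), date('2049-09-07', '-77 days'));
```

2052-02-24

date('2052-01-05', '+50 days') → 2052-02-24.
date('2049-09-07', '-77 days') → 2049-06-22.
Later of the two is 2052-02-24.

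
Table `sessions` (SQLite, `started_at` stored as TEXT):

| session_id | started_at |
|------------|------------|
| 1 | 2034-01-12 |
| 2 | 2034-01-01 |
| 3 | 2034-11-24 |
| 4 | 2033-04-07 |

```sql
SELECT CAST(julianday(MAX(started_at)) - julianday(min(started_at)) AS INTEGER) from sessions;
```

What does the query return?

MIN = 2033-04-07, MAX = 2034-11-24.
23 days remain in April 2033 after the 7th (30 − 7).
Full months from May 2033 through October 2034 contribute their day counts.
Then 24 days into November 2034.
Total: 23 + 31 + 30 + 31 + 31 + 30 + 31 + 30 + 31 + 31 + 28 + 31 + 30 + 31 + 30 + 31 + 31 + 30 + 31 + 24 = 596.

596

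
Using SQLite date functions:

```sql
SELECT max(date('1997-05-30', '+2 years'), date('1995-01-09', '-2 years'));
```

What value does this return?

date('1997-05-30', '+2 years') → 1999-05-30.
date('1995-01-09', '-2 years') → 1993-01-09.
Later of the two is 1999-05-30.

1999-05-30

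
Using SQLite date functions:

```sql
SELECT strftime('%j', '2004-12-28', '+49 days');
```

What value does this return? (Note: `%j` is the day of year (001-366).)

First apply '+49 days': 2004-12-28 → 2005-02-15.
Day-of-year for 2005-02-15: days since 2005-01-01 inclusive = 46, zero-padded to 046.

046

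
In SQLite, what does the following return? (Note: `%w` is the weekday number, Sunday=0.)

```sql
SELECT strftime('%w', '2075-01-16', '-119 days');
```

First apply '-119 days': 2075-01-16 → 2074-09-19.
2074-09-19 is a Wednesday; with Sunday=0 that is 3.

3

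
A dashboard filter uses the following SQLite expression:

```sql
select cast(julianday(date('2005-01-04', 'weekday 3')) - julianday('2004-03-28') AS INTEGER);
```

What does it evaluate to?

`weekday 3` advances to the next Wednesday; 2005-01-04 is a Tuesday, so it moves forward to 2005-01-05.
3 days remain in March 2004 after the 28th (31 − 28).
Full months from April 2004 through December 2004 contribute their day counts.
Then 5 days into January 2005.
Total: 3 + 30 + 31 + 30 + 31 + 31 + 30 + 31 + 30 + 31 + 5 = 283.

283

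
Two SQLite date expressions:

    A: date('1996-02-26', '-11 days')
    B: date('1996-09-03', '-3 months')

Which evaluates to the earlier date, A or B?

A = 1996-02-15.
B = 1996-06-03.
A is earlier.

A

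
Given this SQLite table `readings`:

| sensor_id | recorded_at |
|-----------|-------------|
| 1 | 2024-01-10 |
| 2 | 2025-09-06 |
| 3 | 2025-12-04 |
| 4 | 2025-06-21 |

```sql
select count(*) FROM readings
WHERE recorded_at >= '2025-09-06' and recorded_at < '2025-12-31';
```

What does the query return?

Rows in [2025-09-06, 2025-12-31): 2025-09-06, 2025-12-04 → 2 rows.

2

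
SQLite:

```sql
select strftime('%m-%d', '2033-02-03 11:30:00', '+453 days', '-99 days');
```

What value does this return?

01-23

First apply '+453 days', '-99 days': 2033-02-03 11:30:00 → 2034-01-23 11:30:00.
`%m-%d` extracts the month-day: 01-23.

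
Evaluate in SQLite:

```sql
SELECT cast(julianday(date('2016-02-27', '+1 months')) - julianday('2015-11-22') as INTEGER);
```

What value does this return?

126

Adding +1 month to 2016-02-27 gives 2016-03-27.
8 days remain in November 2015 after the 22nd (30 − 22).
December 2015: 31 days.
January 2016: 31 days.
February 2016: 29 days (leap year).
Then 27 days into March 2016.
Total: 8 + 31 + 31 + 29 + 27 = 126.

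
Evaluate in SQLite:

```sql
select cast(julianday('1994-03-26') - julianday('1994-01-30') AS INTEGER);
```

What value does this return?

55

1 day remains in January 1994 after the 30th (31 − 30).
February 1994: 28 days.
Then 26 days into March 1994.
Total: 1 + 28 + 26 = 55.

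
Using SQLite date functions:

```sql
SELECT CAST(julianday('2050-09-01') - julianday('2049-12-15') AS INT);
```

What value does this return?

260

16 days remain in December 2049 after the 15th (31 − 15).
Full months from January 2050 through August 2050 contribute their day counts.
Then 1 day into September 2050.
Total: 16 + 31 + 28 + 31 + 30 + 31 + 30 + 31 + 31 + 1 = 260.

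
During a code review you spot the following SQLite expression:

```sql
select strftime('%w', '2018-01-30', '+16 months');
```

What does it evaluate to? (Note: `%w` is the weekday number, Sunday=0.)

First apply '+16 months': 2018-01-30 → 2019-05-30.
2019-05-30 is a Thursday; with Sunday=0 that is 4.

4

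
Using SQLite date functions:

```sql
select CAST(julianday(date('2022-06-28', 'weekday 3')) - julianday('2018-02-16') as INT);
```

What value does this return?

`weekday 3` advances to the next Wednesday; 2022-06-28 is a Tuesday, so it moves forward to 2022-06-29.
12 days remain in February 2018 after the 16th (28 − 16).
Full months from March 2018 through May 2022 contribute their day counts.
Then 29 days into June 2022.
Total: 12 + 31 + 30 + 31 + 30 + 31 + 31 + 30 + 31 + 30 + 31 + 31 + 28 + 31 + 30 + 31 + 30 + 31 + 31 + 30 + 31 + 30 + 31 + 31 + 29 + 31 + 30 + 31 + 30 + 31 + 31 + 30 + 31 + 30 + 31 + 31 + 28 + 31 + 30 + 31 + 30 + 31 + 31 + 30 + 31 + 30 + 31 + 31 + 28 + 31 + 30 + 31 + 29 = 1594.

1594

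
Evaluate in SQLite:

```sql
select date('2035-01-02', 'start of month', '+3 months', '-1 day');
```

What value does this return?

`start of month` rewinds 2035-01-02 to 2035-01-01.
Adding +3 months to 2035-01-01 gives 2035-04-01.
Going back 1 day from 2035-04-01 reaches 2035-03-31 (last day of March, 31 days).

2035-03-31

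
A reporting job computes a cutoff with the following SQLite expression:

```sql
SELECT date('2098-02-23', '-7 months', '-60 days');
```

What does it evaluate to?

2097-05-24

Adding -7 months to 2098-02-23 gives 2097-07-23.
Applying '-60 days' to 2097-07-23: counting 60 days back gives 2097-05-24.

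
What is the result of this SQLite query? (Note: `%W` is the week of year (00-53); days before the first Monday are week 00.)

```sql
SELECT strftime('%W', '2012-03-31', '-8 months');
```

First apply '-8 months': 2012-03-31 → 2011-07-31.
2011-07-31 is a Sunday. SQLite's %W counts Mondays since the year started; the result is 30.

30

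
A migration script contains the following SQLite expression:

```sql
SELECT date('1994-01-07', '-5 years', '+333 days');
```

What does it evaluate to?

Adding -5 years to 1994-01-07 gives 1989-01-07.
Applying '+333 days' to 1989-01-07: counting 333 days forward gives 1989-12-06.

1989-12-06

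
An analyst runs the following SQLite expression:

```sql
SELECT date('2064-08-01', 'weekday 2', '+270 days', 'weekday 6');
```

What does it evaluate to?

2065-05-02

`weekday 2` advances to the next Tuesday; 2064-08-01 is a Friday, so it moves forward to 2064-08-05.
Applying '+270 days' to 2064-08-05: counting 270 days forward gives 2065-05-02.
`weekday 6` advances to the next Saturday; 2065-05-02 is already a Saturday, so it stays at 2065-05-02.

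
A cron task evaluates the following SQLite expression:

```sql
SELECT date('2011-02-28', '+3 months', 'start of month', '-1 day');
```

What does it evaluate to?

2011-04-30

Adding +3 months to 2011-02-28 gives 2011-05-28.
`start of month` rewinds 2011-05-28 to 2011-05-01.
Going back 1 day from 2011-05-01 reaches 2011-04-30 (last day of April, 30 days).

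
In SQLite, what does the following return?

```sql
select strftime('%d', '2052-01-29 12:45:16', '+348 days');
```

First apply '+348 days': 2052-01-29 12:45:16 → 2053-01-11 12:45:16.
`%d` extracts the 2-digit day of month: 11.

11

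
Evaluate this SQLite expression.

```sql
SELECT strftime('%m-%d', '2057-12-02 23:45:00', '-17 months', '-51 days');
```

05-12

First apply '-17 months', '-51 days': 2057-12-02 23:45:00 → 2056-05-12 23:45:00.
`%m-%d` extracts the month-day: 05-12.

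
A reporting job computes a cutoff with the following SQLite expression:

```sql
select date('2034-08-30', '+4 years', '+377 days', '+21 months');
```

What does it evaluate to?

Adding +4 years to 2034-08-30 gives 2038-08-30.
Applying '+377 days' to 2038-08-30: counting 377 days forward gives 2039-09-11.
Adding +21 months to 2039-09-11 gives 2041-06-11.

2041-06-11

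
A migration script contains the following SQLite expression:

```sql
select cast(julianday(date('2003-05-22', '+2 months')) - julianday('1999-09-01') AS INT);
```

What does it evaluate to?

1420

Adding +2 months to 2003-05-22 gives 2003-07-22.
29 days remain in September 1999 after the 1st (30 − 1).
Full months from October 1999 through June 2003 contribute their day counts.
Then 22 days into July 2003.
Total: 29 + 31 + 30 + 31 + 31 + 29 + 31 + 30 + 31 + 30 + 31 + 31 + 30 + 31 + 30 + 31 + 31 + 28 + 31 + 30 + 31 + 30 + 31 + 31 + 30 + 31 + 30 + 31 + 31 + 28 + 31 + 30 + 31 + 30 + 31 + 31 + 30 + 31 + 30 + 31 + 31 + 28 + 31 + 30 + 31 + 30 + 22 = 1420.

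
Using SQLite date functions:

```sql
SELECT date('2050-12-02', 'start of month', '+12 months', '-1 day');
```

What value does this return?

2051-11-30

`start of month` rewinds 2050-12-02 to 2050-12-01.
Adding +12 months to 2050-12-01 gives 2051-12-01.
Going back 1 day from 2051-12-01 reaches 2051-11-30 (last day of November, 30 days).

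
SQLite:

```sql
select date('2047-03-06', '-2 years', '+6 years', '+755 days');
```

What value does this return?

2053-03-30

Adding -2 years to 2047-03-06 gives 2045-03-06.
Adding +6 years to 2045-03-06 gives 2051-03-06.
Applying '+755 days' to 2051-03-06: counting 755 days forward gives 2053-03-30.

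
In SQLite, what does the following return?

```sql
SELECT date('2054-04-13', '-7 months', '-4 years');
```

Adding -7 months to 2054-04-13 gives 2053-09-13.
Adding -4 years to 2053-09-13 gives 2049-09-13.

2049-09-13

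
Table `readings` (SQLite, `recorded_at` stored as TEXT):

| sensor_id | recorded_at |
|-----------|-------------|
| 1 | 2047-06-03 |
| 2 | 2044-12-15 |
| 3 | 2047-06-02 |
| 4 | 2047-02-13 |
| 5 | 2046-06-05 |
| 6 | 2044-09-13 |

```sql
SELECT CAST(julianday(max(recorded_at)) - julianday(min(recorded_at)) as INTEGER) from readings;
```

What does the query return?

993

MIN = 2044-09-13, MAX = 2047-06-03.
17 days remain in September 2044 after the 13th (30 − 13).
Full months from October 2044 through May 2047 contribute their day counts.
Then 3 days into June 2047.
Total: 17 + 31 + 30 + 31 + 31 + 28 + 31 + 30 + 31 + 30 + 31 + 31 + 30 + 31 + 30 + 31 + 31 + 28 + 31 + 30 + 31 + 30 + 31 + 31 + 30 + 31 + 30 + 31 + 31 + 28 + 31 + 30 + 31 + 3 = 993.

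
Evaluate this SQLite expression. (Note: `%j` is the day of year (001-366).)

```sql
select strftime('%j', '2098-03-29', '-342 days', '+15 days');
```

126

First apply '-342 days', '+15 days': 2098-03-29 → 2097-05-06.
Day-of-year for 2097-05-06: days since 2097-01-01 inclusive = 126, zero-padded to 126.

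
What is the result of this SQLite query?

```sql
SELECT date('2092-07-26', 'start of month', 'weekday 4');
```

`start of month` rewinds 2092-07-26 to 2092-07-01.
`weekday 4` advances to the next Thursday; 2092-07-01 is a Tuesday, so it moves forward to 2092-07-03.

2092-07-03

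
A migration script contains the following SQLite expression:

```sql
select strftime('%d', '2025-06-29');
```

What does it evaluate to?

29

`%d` extracts the 2-digit day of month: 29.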